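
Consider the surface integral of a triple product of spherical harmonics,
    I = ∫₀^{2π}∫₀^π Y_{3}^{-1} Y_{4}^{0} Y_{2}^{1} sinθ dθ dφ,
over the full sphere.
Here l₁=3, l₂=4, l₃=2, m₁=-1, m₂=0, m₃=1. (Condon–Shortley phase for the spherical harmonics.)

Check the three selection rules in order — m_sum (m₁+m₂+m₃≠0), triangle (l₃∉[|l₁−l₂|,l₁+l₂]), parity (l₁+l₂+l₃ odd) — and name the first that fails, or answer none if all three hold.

Σmᵢ = 0  ✓
l₃∈[|l₁−l₂|,l₁+l₂]=[1,7], have l₃=2  ✓
Σlᵢ = 9 ⇒ odd  ✗

parity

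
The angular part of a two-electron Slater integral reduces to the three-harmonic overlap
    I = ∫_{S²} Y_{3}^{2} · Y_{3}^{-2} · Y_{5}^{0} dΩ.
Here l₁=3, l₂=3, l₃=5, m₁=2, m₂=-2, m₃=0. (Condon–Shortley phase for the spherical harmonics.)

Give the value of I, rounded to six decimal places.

L=11 odd ⇒ parity kills the (l;000) factor ⇒ I = 0

0.000000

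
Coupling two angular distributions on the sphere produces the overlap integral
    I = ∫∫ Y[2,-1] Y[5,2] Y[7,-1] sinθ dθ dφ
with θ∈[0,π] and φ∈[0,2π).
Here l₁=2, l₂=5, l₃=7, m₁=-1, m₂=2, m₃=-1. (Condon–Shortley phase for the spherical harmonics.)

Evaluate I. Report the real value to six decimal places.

Checks pass: Σm=0; 14 even; l₃=7∈[3,7].
(2·2+1)(2·5+1)(2·7+1) = 825
Δ: 0! 4! 10! / 15! → 1/15015
sum: t=0:+1/57600 = 1/57600
3j²(2 5 7; 0 0 0) = Δ·Π!·Σ² = 21/715  (sign -1)
sum: t=0:+1/181440 = 1/181440
3j²(2 5 7; -1 2 -1) = Δ·Π!·Σ² = 32/3003  (sign +1)
combine: 4πI² = 825·21/715·32/3003 = 480/1859
take √, sign -1: I = -0.14334284

-0.143343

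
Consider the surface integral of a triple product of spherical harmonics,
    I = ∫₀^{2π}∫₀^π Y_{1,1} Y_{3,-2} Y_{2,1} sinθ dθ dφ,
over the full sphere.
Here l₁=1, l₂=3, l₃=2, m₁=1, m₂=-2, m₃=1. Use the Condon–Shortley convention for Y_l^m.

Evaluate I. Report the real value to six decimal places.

0.261169

Checks pass: Σm=0; 6 even; l₃=2∈[2,4].
(2·1+1)(2·3+1)(2·2+1) = 105
Δ: 2! 0! 4! / 7! → 1/105
sum: t=1:−1/4 = -1/4
3j²(1 3 2; 0 0 0) = Δ·Π!·Σ² = 3/35  (sign -1)
sum: t=0:+1/12 = 1/12
3j²(1 3 2; 1 -2 1) = Δ·Π!·Σ² = 2/21  (sign -1)
combine: 4πI² = 105·3/35·2/21 = 6/7
take √, sign +1: I = 0.26116903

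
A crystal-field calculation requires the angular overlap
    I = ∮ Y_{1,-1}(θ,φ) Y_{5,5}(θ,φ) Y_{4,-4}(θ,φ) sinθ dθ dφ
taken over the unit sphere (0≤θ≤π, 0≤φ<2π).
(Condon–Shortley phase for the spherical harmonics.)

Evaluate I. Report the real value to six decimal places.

-0.329416

Checks pass: Σm=0; 10 even; l₃=4∈[4,6].
(2·1+1)(2·5+1)(2·4+1) = 297
Δ: 2! 0! 8! / 11! → 1/495
sum: t=1:−1/576 = -1/576
3j²(1 5 4; 0 0 0) = Δ·Π!·Σ² = 5/99  (sign -1)
sum: t=2:+1/80640 = 1/80640
3j²(1 5 4; -1 5 -4) = Δ·Π!·Σ² = 1/11  (sign +1)
combine: 4πI² = 297·5/99·1/11 = 15/11
take √, sign -1: I = -0.32941575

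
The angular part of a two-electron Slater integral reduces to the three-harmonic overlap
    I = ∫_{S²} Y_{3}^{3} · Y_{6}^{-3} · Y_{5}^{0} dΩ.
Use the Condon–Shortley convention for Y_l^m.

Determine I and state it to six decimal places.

Rules hold: Σm=0, L=14 even, 3≤5≤9.
N = 7·13·11 = 1001
Δ = 4!·2!·8!/15! = 1/675675
Racah Σ t=1..3: t=1:−1/8640 t=2:+1/2304 t=3:−1/8640 = 7/34560
⇒ 3j(3 6 5; 0 0 0)² = 7/429, sgn -1
Racah Σ t=0..0: t=0:+1/34560 = 1/34560
⇒ 3j(3 6 5; 3 -3 0)² = 4/143, sgn -1
4πI² = N·(3j₀)²·(3jₘ)² = 196/429
I = +1·√(0.456876/4π) = 0.19067531

0.190675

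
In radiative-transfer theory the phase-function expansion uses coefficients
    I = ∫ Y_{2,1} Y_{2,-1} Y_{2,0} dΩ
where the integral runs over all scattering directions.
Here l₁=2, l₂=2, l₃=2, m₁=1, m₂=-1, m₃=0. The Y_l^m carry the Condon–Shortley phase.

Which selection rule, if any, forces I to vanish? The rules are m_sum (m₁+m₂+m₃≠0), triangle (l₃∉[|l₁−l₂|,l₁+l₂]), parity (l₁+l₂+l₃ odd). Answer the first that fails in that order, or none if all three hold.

none

m₁+m₂+m₃ = 1 − 1 + 0 = 0  ✓
triangle: |2−2|=0 ≤ l₃=2 ≤ 2+2=4  ✓
parity: l₁+l₂+l₃ = 6 is even  ✓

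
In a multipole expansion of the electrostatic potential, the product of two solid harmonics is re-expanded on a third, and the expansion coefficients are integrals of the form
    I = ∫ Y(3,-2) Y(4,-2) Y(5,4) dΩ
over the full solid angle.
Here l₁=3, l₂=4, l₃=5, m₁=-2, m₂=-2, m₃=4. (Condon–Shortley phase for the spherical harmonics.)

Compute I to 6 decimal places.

0.143343

m-sum 0 ✓  L=12 even ✓  1≤5≤7 ✓
Π(2lᵢ+1) = 7×9×11 = 693
triangle coeff Δ(3,4,5) = 1/180180
Σ_t [0,2]: t=0:+1/576 t=1:−1/144 t=2:+1/576 = -1/288
(3j)²=20/1001 [(3 4 5; 0 0 0)], sign=+1
Σ_t [1,2]: t=1:−1/2880 t=2:+1/8640 = -1/4320
(3j)²=8/429 [(3 4 5; -2 -2 4)], sign=+1
⇒ 4πI² = 480/1859
I = (+1)√(480/1859/(4π)) = 0.14334284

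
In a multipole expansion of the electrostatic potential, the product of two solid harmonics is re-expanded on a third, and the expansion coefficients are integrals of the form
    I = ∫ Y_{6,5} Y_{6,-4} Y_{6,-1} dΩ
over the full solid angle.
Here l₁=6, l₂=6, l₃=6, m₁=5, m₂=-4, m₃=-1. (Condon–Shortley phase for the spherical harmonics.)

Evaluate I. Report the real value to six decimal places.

m-sum 0 ✓  L=18 even ✓  0≤6≤12 ✓
Π(2lᵢ+1) = 13×13×13 = 2197
triangle coeff Δ(6,6,6) = 1/325909584
Σ_t [0,6]: t=0:+1/373248000 t=1:−1/1728000 t=2:+1/110592 t=3:−1/46656 t=4:+1/110592 t=5:−1/1728000 t=6:+1/373248000 = -7/1555200
(3j)²=400/46189 [(6 6 6; 0 0 0)], sign=-1
Σ_t [0,1]: t=0:+1/4147200 t=1:−1/10368000 = 1/6912000
(3j)²=189/16796 [(6 6 6; 5 -4 -1)], sign=-1
⇒ 4πI² = 245700/1147619
I = (+1)√(245700/1147619/(4π)) = 0.13052653

0.130527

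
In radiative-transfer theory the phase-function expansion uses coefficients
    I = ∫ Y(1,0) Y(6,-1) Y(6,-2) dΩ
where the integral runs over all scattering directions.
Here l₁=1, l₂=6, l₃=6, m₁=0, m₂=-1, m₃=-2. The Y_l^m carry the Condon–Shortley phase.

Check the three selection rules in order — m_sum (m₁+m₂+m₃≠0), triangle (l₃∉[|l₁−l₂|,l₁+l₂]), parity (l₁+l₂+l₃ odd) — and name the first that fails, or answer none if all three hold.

azimuthal sum: 0 − 1 − 2 = -3  ✗
5 ≤ 6 ≤ 7 (triangle on l)
L = 1 + 6 + 6 = 13 (odd)

m_sum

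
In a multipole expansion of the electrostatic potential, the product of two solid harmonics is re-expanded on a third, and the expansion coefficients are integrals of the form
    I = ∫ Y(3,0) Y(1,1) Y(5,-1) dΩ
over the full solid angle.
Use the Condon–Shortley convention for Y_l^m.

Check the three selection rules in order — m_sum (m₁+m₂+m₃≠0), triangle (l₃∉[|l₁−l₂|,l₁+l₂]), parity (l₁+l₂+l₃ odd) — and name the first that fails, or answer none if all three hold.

m₁+m₂+m₃ = 0 + 1 − 1 = 0  ✓
triangle: |3−1|=2 ≤ l₃=5 ≤ 3+1=4  ✗
parity: l₁+l₂+l₃ = 9 is odd

triangle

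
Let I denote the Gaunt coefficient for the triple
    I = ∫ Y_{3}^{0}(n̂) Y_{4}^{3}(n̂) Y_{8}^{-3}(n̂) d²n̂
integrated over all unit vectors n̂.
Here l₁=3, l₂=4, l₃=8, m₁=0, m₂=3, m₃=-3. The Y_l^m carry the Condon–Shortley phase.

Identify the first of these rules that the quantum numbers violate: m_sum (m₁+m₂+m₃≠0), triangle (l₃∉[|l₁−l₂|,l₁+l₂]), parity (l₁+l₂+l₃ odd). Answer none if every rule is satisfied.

triangle

m₁+m₂+m₃ = 0 + 3 − 3 = 0  ✓
triangle: |3−4|=1 ≤ l₃=8 ≤ 3+4=7  ✗
parity: l₁+l₂+l₃ = 15 is odd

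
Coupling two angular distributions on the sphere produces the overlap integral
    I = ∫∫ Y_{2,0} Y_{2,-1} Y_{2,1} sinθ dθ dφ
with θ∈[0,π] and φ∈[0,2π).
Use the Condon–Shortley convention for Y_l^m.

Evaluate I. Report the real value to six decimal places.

-0.090112

Checks pass: Σm=0; 6 even; l₃=2∈[0,4].
(2·2+1)(2·2+1)(2·2+1) = 125
Δ: 2! 2! 2! / 7! → 1/630
sum: t=0:+1/8 t=1:−1/1 t=2:+1/8 = -3/4
3j²(2 2 2; 0 0 0) = Δ·Π!·Σ² = 2/35  (sign -1)
sum: t=0:+1/4 t=1:−1/2 = -1/4
3j²(2 2 2; 0 -1 1) = Δ·Π!·Σ² = 1/70  (sign +1)
combine: 4πI² = 125·2/35·1/70 = 5/49
take √, sign -1: I = -0.09011188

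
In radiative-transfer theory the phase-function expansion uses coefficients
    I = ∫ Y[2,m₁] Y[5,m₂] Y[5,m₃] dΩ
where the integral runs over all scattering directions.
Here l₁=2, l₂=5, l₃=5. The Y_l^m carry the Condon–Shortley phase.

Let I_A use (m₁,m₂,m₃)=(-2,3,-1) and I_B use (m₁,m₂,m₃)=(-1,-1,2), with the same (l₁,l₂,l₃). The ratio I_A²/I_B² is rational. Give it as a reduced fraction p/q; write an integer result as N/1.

Shared (l₁,l₂,l₃)=(2,5,5): N and (l;000)² cancel in I_A²/I_B².
A: Δ = 2!·2!·8!/13! = 1/38610; Racah Σ t=2..2: t=2:+1/5760 = 1/5760; ⇒ 3j(2 5 5; -2 3 -1)² = 56/2145, sgn +1
B: Δ = 2!·2!·8!/13! = 1/38610; Racah Σ t=1..2: t=1:−1/1440 t=2:+1/2880 = -1/2880; ⇒ 3j(2 5 5; -1 -1 2)² = 7/715, sgn +1
I_A²/I_B² = (56/2145)/(7/715) = 8/3

8/3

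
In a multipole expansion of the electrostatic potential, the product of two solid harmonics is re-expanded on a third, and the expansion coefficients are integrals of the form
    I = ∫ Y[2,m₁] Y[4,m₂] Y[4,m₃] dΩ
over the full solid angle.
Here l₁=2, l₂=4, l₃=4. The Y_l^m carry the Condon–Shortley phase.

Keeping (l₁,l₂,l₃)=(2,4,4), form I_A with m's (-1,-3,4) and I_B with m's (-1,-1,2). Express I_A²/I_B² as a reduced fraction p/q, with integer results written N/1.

Same 2,4,4: normalisation and zero-m 3j drop out of the ratio.
A: Δ: 2! 2! 6! / 11! → 1/13860; sum: t=1:−1/1440 = -1/1440; 3j²(2 4 4; -1 -3 4) = Δ·Π!·Σ² = 7/165  (sign -1)
B: Δ: 2! 2! 6! / 11! → 1/13860; sum: t=1:−1/96 t=2:+1/240 = -1/160; 3j²(2 4 4; -1 -1 2) = Δ·Π!·Σ² = 27/1540  (sign -1)
I_A²/I_B² = (7/165)/(27/1540) = 196/81

196/81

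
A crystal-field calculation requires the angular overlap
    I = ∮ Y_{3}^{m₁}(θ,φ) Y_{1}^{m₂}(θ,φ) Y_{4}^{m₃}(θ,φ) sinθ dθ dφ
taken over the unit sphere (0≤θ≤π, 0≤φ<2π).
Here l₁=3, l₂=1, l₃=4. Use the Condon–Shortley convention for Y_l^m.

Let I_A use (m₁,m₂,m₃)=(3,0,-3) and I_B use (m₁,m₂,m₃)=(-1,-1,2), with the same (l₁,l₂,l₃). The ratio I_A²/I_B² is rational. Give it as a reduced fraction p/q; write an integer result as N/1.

Shared (l₁,l₂,l₃)=(3,1,4): N and (l;000)² cancel in I_A²/I_B².
A: Δ = 0!·6!·2!/9! = 1/252; Racah Σ t=0..0: t=0:+1/720 = 1/720; ⇒ 3j(3 1 4; 3 0 -3)² = 1/36, sgn -1
B: Δ = 0!·6!·2!/9! = 1/252; Racah Σ t=0..0: t=0:+1/96 = 1/96; ⇒ 3j(3 1 4; -1 -1 2)² = 5/84, sgn +1
I_A²/I_B² = (1/36)/(5/84) = 7/15

7/15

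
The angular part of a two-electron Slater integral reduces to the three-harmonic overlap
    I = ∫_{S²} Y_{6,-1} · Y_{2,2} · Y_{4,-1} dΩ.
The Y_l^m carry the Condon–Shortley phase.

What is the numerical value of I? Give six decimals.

-0.094091

Checks pass: Σm=0; 12 even; l₃=4∈[4,8].
(2·6+1)(2·2+1)(2·4+1) = 585
Δ: 4! 8! 0! / 13! → 1/6435
sum: t=2:+1/2304 = 1/2304
3j²(6 2 4; 0 0 0) = Δ·Π!·Σ² = 5/143  (sign +1)
sum: t=4:+1/17280 = 1/17280
3j²(6 2 4; -1 2 -1) = Δ·Π!·Σ² = 7/1287  (sign -1)
combine: 4πI² = 585·5/143·7/1287 = 175/1573
take √, sign -1: I = -0.09409136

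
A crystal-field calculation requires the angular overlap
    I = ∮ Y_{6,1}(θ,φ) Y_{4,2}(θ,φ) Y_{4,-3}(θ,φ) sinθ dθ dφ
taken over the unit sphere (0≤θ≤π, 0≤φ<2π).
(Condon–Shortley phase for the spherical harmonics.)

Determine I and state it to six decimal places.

Checks pass: Σm=0; 14 even; l₃=4∈[2,10].
(2·6+1)(2·4+1)(2·4+1) = 1053
Δ: 6! 6! 2! / 15! → 1/1261260
sum: t=2:+1/4608 t=3:−1/1296 t=4:+1/4608 = -7/20736
3j²(6 4 4; 0 0 0) = Δ·Π!·Σ² = 20/1287  (sign -1)
sum: t=4:+1/11520 t=5:−1/86400 = 13/172800
3j²(6 4 4; 1 2 -3) = Δ·Π!·Σ² = 13/660  (sign -1)
combine: 4πI² = 1053·20/1287·13/660 = 39/121
take √, sign +1: I = 0.16015286

0.160153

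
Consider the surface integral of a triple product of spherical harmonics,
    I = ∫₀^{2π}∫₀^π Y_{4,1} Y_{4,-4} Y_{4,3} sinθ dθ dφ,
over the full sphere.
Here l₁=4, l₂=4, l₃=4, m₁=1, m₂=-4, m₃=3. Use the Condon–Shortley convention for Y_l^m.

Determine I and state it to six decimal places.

-0.168431

m-sum 0 ✓  L=12 even ✓  0≤4≤8 ✓
Π(2lᵢ+1) = 9×9×9 = 729
triangle coeff Δ(4,4,4) = 1/450450
Σ_t [0,4]: t=0:+1/13824 t=1:−1/216 t=2:+1/64 t=3:−1/216 t=4:+1/13824 = 5/768
(3j)²=18/1001 [(4 4 4; 0 0 0)], sign=+1
Σ_t [0,0]: t=0:+1/3456 = 1/3456
(3j)²=35/1287 [(4 4 4; 1 -4 3)], sign=-1
⇒ 4πI² = 7290/20449
I = (-1)√(7290/20449/(4π)) = -0.16843130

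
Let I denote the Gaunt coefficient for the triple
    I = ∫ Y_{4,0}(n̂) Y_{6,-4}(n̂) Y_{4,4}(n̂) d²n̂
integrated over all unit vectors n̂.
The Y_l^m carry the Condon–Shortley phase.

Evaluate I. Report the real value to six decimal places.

Rules hold: Σm=0, L=14 even, 2≤4≤10.
N = 9·13·9 = 1053
Δ = 6!·2!·6!/15! = 1/1261260
Racah Σ t=2..4: t=2:+1/4608 t=3:−1/1296 t=4:+1/4608 = -7/20736
⇒ 3j(4 6 4; 0 0 0)² = 20/1287, sgn -1
Racah Σ t=2..2: t=2:+1/69120 = 1/69120
⇒ 3j(4 6 4; 0 -4 4)² = 4/143, sgn +1
4πI² = N·(3j₀)²·(3jₘ)² = 720/1573
I = -1·√(0.457724/4π) = -0.19085211

-0.190852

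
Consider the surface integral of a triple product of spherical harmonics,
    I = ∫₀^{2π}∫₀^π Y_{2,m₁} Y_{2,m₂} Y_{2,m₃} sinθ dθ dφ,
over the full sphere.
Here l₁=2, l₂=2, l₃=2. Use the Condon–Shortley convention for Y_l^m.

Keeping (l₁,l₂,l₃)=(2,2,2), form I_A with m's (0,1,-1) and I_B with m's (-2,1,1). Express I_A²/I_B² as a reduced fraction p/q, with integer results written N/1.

l's match ⇒ only the (l;m) 3-j factors differ between A and B.
A: triangle coeff Δ(2,2,2) = 1/630; Σ_t [1,2]: t=1:−1/2 t=2:+1/4 = -1/4; (3j)²=1/70 [(2 2 2; 0 1 -1)], sign=+1
B: triangle coeff Δ(2,2,2) = 1/630; Σ_t [2,2]: t=2:+1/4 = 1/4; (3j)²=3/35 [(2 2 2; -2 1 1)], sign=-1
I_A²/I_B² = (1/70)/(3/35) = 1/6

1/6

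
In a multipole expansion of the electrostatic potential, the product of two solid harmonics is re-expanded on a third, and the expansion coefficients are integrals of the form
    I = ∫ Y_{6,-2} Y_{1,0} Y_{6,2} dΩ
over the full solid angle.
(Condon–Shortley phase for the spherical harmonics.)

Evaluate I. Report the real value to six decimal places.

L=13 odd ⇒ parity kills the (l;000) factor ⇒ I = 0

0.000000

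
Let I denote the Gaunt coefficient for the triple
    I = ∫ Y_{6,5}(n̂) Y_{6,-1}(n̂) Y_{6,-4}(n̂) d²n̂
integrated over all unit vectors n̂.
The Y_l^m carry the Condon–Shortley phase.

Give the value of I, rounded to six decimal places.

Checks pass: Σm=0; 18 even; l₃=6∈[0,12].
(2·6+1)(2·6+1)(2·6+1) = 2197
Δ: 6! 6! 6! / 19! → 1/325909584
sum: t=0:+1/373248000 t=1:−1/1728000 t=2:+1/110592 t=3:−1/46656 t=4:+1/110592 t=5:−1/1728000 t=6:+1/373248000 = -7/1555200
3j²(6 6 6; 0 0 0) = Δ·Π!·Σ² = 400/46189  (sign -1)
sum: t=0:+1/10368000 t=1:−1/4147200 = -1/6912000
3j²(6 6 6; 5 -1 -4) = Δ·Π!·Σ² = 189/16796  (sign -1)
combine: 4πI² = 2197·400/46189·189/16796 = 245700/1147619
take √, sign +1: I = 0.13052653

0.130527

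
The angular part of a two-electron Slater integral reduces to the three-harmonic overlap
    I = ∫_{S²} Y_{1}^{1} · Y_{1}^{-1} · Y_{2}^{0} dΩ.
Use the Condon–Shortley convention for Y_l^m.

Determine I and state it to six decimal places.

Checks pass: Σm=0; 4 even; l₃=2∈[0,2].
(2·1+1)(2·1+1)(2·2+1) = 45
Δ: 0! 2! 2! / 5! → 1/30
sum: t=0:+1/1 = 1/1
3j²(1 1 2; 0 0 0) = Δ·Π!·Σ² = 2/15  (sign +1)
sum: t=0:+1/4 = 1/4
3j²(1 1 2; 1 -1 0) = Δ·Π!·Σ² = 1/30  (sign +1)
combine: 4πI² = 45·2/15·1/30 = 1/5
take √, sign +1: I = 0.12615663

0.126157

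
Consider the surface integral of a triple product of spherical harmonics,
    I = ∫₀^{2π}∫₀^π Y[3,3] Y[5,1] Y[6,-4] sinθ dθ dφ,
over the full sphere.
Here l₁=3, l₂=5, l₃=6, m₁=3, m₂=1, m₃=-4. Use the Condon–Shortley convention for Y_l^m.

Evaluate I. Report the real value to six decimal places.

Checks pass: Σm=0; 14 even; l₃=6∈[2,8].
(2·3+1)(2·5+1)(2·6+1) = 1001
Δ: 2! 4! 8! / 15! → 1/675675
sum: t=0:+1/8640 t=1:−1/2304 t=2:+1/8640 = -7/34560
3j²(3 5 6; 0 0 0) = Δ·Π!·Σ² = 7/429  (sign -1)
sum: t=0:+1/69120 = 1/69120
3j²(3 5 6; 3 1 -4) = Δ·Π!·Σ² = 4/143  (sign +1)
combine: 4πI² = 1001·7/429·4/143 = 196/429
take √, sign -1: I = -0.19067531

-0.190675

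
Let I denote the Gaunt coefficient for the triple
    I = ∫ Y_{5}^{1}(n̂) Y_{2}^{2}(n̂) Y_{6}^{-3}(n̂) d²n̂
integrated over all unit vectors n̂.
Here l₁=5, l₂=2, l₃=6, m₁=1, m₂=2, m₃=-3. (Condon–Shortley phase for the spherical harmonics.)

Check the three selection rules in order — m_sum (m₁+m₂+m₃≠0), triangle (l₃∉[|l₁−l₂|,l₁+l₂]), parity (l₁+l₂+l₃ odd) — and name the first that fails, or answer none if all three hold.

parity

azimuthal sum: 1 + 2 − 3 = 0  ✓
3 ≤ 6 ≤ 7 (triangle on l)  ✓
L = 5 + 2 + 6 = 13 (odd)  ✗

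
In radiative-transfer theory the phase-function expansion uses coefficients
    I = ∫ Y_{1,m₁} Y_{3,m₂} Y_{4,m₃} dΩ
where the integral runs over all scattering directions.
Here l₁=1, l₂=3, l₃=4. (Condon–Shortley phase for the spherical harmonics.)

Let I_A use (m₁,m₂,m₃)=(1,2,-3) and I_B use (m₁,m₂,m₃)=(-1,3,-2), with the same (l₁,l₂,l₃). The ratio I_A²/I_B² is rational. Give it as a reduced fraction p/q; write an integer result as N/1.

Shared (l₁,l₂,l₃)=(1,3,4): N and (l;000)² cancel in I_A²/I_B².
A: Δ = 0!·2!·6!/9! = 1/252; Racah Σ t=0..0: t=0:+1/240 = 1/240; ⇒ 3j(1 3 4; 1 2 -3)² = 1/12, sgn -1
B: Δ = 0!·2!·6!/9! = 1/252; Racah Σ t=0..0: t=0:+1/1440 = 1/1440; ⇒ 3j(1 3 4; -1 3 -2)² = 1/252, sgn +1
I_A²/I_B² = (1/12)/(1/252) = 21/1

21/1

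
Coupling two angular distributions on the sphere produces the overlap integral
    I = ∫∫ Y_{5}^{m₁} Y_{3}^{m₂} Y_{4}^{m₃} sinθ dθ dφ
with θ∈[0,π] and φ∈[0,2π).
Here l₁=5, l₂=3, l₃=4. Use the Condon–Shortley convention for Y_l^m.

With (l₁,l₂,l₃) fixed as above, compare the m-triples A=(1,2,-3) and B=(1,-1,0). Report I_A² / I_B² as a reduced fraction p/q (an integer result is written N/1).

Shared (l₁,l₂,l₃)=(5,3,4): N and (l;000)² cancel in I_A²/I_B².
A: Δ = 4!·6!·2!/13! = 1/180180; Racah Σ t=3..4: t=3:−1/1440 t=4:+1/17280 = -11/17280; ⇒ 3j(5 3 4; 1 2 -3)² = 11/468, sgn +1
B: Δ = 4!·6!·2!/13! = 1/180180; Racah Σ t=0..2: t=0:+1/2304 t=1:−1/216 t=2:+1/384 = -11/6912; ⇒ 3j(5 3 4; 1 -1 0)² = 11/1638, sgn -1
I_A²/I_B² = (11/468)/(11/1638) = 7/2

7/2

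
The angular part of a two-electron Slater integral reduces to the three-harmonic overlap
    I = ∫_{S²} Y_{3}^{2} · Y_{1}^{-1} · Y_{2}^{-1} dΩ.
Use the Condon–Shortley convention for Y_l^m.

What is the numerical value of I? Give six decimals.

0.261169

Rules hold: Σm=0, L=6 even, 2≤2≤4.
N = 7·3·5 = 105
Δ = 2!·4!·0!/7! = 1/105
Racah Σ t=1..1: t=1:−1/4 = -1/4
⇒ 3j(3 1 2; 0 0 0)² = 3/35, sgn -1
Racah Σ t=0..0: t=0:+1/12 = 1/12
⇒ 3j(3 1 2; 2 -1 -1)² = 2/21, sgn -1
4πI² = N·(3j₀)²·(3jₘ)² = 6/7
I = +1·√(0.857143/4π) = 0.26116903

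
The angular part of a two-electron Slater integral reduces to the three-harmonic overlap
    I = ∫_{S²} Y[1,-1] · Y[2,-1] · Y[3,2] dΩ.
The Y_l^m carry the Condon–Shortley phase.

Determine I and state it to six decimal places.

m-sum 0 ✓  L=6 even ✓  1≤3≤3 ✓
Π(2lᵢ+1) = 3×5×7 = 105
triangle coeff Δ(1,2,3) = 1/105
Σ_t [0,0]: t=0:+1/4 = 1/4
(3j)²=3/35 [(1 2 3; 0 0 0)], sign=-1
Σ_t [0,0]: t=0:+1/12 = 1/12
(3j)²=2/21 [(1 2 3; -1 -1 2)], sign=-1
⇒ 4πI² = 6/7
I = (+1)√(6/7/(4π)) = 0.26116903

0.261169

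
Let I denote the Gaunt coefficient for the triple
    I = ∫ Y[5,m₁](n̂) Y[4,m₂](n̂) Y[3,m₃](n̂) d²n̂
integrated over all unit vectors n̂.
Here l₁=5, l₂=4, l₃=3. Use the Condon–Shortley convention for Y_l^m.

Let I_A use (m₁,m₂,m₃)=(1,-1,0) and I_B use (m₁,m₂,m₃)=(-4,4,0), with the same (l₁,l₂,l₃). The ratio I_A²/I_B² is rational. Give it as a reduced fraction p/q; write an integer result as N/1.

361/1176

l's match ⇒ only the (l;m) 3-j factors differ between A and B.
A: triangle coeff Δ(5,4,3) = 1/180180; Σ_t [1,3]: t=1:−1/1440 t=2:+1/192 t=3:−1/432 = 19/8640; (3j)²=361/30030 [(5 4 3; 1 -1 0)], sign=-1
B: triangle coeff Δ(5,4,3) = 1/180180; Σ_t [6,6]: t=6:+1/8640 = 1/8640; (3j)²=28/715 [(5 4 3; -4 4 0)], sign=-1
I_A²/I_B² = (361/30030)/(28/715) = 361/1176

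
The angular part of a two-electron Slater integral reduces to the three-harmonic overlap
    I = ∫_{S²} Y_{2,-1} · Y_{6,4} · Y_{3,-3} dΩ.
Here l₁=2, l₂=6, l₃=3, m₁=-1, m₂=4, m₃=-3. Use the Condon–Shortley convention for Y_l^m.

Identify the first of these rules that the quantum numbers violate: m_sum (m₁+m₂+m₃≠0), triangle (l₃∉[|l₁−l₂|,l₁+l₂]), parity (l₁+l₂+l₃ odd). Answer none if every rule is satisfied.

m₁+m₂+m₃ = -1 + 4 − 3 = 0  ✓
triangle: |2−6|=4 ≤ l₃=3 ≤ 2+6=8  ✗
parity: l₁+l₂+l₃ = 11 is odd

triangle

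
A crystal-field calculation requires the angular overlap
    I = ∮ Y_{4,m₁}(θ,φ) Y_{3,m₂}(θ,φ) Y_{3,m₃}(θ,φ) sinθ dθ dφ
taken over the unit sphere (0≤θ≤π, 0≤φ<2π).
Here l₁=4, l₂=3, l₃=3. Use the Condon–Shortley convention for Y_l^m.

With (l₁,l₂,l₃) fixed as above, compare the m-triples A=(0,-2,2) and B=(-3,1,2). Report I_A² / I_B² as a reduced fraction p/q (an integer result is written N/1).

Shared (l₁,l₂,l₃)=(4,3,3): N and (l;000)² cancel in I_A²/I_B².
A: Δ = 4!·4!·2!/11! = 1/34650; Racah Σ t=0..1: t=0:+1/576 t=1:−1/72 = -7/576; ⇒ 3j(4 3 3; 0 -2 2)² = 7/198, sgn +1
B: Δ = 4!·4!·2!/11! = 1/34650; Racah Σ t=3..4: t=3:−1/144 t=4:+1/288 = -1/288; ⇒ 3j(4 3 3; -3 1 2)² = 1/99, sgn +1
I_A²/I_B² = (7/198)/(1/99) = 7/2

7/2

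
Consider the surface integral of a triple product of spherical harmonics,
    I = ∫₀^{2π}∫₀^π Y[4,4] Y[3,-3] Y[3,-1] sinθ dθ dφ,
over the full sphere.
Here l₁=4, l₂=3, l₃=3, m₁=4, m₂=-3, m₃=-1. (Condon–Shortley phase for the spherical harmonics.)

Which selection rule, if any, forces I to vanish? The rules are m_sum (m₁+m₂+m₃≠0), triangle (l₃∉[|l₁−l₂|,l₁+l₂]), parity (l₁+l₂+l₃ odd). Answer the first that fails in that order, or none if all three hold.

Σmᵢ = 0  ✓
l₃∈[|l₁−l₂|,l₁+l₂]=[1,7], have l₃=3  ✓
Σlᵢ = 10 ⇒ even  ✓

none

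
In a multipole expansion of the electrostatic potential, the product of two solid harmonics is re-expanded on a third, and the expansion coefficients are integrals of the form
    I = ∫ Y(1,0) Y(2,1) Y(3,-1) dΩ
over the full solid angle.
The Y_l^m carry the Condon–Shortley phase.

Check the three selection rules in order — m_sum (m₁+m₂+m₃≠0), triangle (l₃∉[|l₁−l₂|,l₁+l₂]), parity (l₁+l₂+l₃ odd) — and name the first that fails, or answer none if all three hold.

azimuthal sum: 0 + 1 − 1 = 0  ✓
1 ≤ 3 ≤ 3 (triangle on l)  ✓
L = 1 + 2 + 3 = 6 (even)  ✓

none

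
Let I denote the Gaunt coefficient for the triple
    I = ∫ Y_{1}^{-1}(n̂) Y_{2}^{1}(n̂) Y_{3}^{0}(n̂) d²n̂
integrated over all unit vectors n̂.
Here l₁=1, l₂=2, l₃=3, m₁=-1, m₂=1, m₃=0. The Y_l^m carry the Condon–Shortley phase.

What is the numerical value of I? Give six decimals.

Checks pass: Σm=0; 6 even; l₃=3∈[1,3].
(2·1+1)(2·2+1)(2·3+1) = 105
Δ: 0! 2! 4! / 7! → 1/105
sum: t=0:+1/4 = 1/4
3j²(1 2 3; 0 0 0) = Δ·Π!·Σ² = 3/35  (sign -1)
sum: t=0:+1/12 = 1/12
3j²(1 2 3; -1 1 0) = Δ·Π!·Σ² = 1/35  (sign -1)
combine: 4πI² = 105·3/35·1/35 = 9/35
take √, sign +1: I = 0.14304817

0.143048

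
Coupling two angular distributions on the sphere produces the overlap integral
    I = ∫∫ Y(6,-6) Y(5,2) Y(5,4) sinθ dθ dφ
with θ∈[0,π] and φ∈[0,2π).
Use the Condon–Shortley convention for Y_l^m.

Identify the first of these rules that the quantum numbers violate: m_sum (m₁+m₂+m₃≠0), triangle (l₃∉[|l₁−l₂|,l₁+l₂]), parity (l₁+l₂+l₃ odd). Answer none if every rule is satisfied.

m₁+m₂+m₃ = -6 + 2 + 4 = 0  ✓
triangle: |6−5|=1 ≤ l₃=5 ≤ 6+5=11  ✓
parity: l₁+l₂+l₃ = 16 is even  ✓

none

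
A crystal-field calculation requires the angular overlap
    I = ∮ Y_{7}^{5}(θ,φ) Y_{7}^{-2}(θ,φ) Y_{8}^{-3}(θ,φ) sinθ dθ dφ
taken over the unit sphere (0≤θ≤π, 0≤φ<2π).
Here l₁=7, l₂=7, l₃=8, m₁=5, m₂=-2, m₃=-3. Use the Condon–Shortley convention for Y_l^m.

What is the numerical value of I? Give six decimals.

-0.104896

Rules hold: Σm=0, L=22 even, 0≤8≤14.
N = 15·15·17 = 3825
Δ = 6!·8!·8!/23! = 1/22086194130
Racah Σ t=0..6: t=0:+1/18289152000 t=1:−1/248832000 t=2:+1/24883200 t=3:−1/11943936 t=4:+1/24883200 t=5:−1/248832000 t=6:+1/18289152000 = -11/975421440
⇒ 3j(7 7 8; 0 0 0)² = 1750/289731, sgn -1
Racah Σ t=0..2: t=0:+1/746496000 t=1:−1/348364800 t=2:+1/1393459200 = -17/20901888000
⇒ 3j(7 7 8; 5 -2 -3)² = 34/5681, sgn +1
4πI² = N·(3j₀)²·(3jₘ)² = 4462500/32273761
I = -1·√(0.13827/4π) = -0.10489611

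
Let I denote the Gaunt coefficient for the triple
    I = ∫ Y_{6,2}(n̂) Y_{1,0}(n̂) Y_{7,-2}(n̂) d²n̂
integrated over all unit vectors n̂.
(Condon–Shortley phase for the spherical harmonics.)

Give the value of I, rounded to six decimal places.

m-sum 0 ✓  L=14 even ✓  5≤7≤7 ✓
Π(2lᵢ+1) = 13×3×15 = 585
triangle coeff Δ(6,1,7) = 1/1365
Σ_t [0,0]: t=0:+1/518400 = 1/518400
(3j)²=7/195 [(6 1 7; 0 0 0)], sign=-1
Σ_t [0,0]: t=0:+1/967680 = 1/967680
(3j)²=3/91 [(6 1 7; 2 0 -2)], sign=-1
⇒ 4πI² = 9/13
I = (+1)√(9/13/(4π)) = 0.23471705

0.234717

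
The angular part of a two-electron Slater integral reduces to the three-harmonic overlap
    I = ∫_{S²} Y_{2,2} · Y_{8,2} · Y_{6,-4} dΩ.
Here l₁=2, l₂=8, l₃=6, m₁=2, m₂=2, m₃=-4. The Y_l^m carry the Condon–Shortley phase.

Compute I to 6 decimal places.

0.032867

Checks pass: Σm=0; 16 even; l₃=6∈[6,10].
(2·2+1)(2·8+1)(2·6+1) = 1105
Δ: 4! 0! 12! / 17! → 1/30940
sum: t=2:+1/2073600 = 1/2073600
3j²(2 8 6; 0 0 0) = Δ·Π!·Σ² = 28/1105  (sign +1)
sum: t=0:+1/174182400 = 1/174182400
3j²(2 8 6; 2 2 -4) = Δ·Π!·Σ² = 3/6188  (sign +1)
combine: 4πI² = 1105·28/1105·3/6188 = 3/221
take √, sign +1: I = 0.03286696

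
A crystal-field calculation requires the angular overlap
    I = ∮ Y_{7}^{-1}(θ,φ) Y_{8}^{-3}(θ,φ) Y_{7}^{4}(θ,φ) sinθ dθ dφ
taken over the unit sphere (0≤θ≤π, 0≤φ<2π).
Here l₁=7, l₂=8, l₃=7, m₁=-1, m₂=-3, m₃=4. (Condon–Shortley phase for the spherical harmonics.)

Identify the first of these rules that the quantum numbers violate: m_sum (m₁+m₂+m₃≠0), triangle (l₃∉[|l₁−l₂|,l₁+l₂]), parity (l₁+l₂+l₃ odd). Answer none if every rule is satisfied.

Σmᵢ = 0  ✓
l₃∈[|l₁−l₂|,l₁+l₂]=[1,15], have l₃=7  ✓
Σlᵢ = 22 ⇒ even  ✓

none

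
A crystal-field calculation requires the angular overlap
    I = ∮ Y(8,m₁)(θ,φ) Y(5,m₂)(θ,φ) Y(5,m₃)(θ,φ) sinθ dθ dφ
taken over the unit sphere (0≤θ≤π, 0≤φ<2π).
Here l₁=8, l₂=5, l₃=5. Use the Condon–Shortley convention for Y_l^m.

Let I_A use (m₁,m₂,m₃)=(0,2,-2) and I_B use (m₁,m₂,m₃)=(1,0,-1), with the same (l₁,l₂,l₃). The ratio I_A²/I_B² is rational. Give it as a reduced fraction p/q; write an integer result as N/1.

1156/735

Same 8,5,5: normalisation and zero-m 3j drop out of the ratio.
A: Δ: 8! 8! 2! / 19! → 1/37413090; sum: t=5:−1/1036800 t=6:+1/2073600 t=7:−1/50803200 = -17/33868800; 3j²(8 5 5; 0 2 -2) = Δ·Π!·Σ² = 136/13585  (sign +1)
B: Δ: 8! 8! 2! / 19! → 1/37413090; sum: t=3:−1/829440 t=4:+1/414720 t=5:−1/2073600 = 1/1382400; 3j²(8 5 5; 1 0 -1) = Δ·Π!·Σ² = 294/46189  (sign +1)
I_A²/I_B² = (136/13585)/(294/46189) = 1156/735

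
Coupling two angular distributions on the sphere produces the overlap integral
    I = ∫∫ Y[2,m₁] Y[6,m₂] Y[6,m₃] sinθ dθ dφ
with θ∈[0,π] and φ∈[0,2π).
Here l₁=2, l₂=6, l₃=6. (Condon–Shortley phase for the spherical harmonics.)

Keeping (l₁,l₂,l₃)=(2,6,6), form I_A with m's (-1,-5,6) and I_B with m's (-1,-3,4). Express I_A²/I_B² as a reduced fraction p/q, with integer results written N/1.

242/245

Shared (l₁,l₂,l₃)=(2,6,6): N and (l;000)² cancel in I_A²/I_B².
A: Δ = 2!·2!·10!/15! = 1/90090; Racah Σ t=1..1: t=1:−1/7257600 = -1/7257600; ⇒ 3j(2 6 6; -1 -5 6)² = 11/455, sgn -1
B: Δ = 2!·2!·10!/15! = 1/90090; Racah Σ t=1..2: t=1:−1/161280 t=2:+1/725760 = -1/207360; ⇒ 3j(2 6 6; -1 -3 4)² = 7/286, sgn -1
I_A²/I_B² = (11/455)/(7/286) = 242/245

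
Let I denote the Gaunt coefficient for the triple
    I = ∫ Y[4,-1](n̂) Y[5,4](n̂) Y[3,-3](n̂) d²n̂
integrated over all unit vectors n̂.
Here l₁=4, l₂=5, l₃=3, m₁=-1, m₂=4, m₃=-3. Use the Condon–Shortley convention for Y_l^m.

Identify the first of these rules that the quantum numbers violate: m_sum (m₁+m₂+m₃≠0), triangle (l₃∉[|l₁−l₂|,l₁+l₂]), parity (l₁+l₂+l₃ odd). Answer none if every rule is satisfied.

none

azimuthal sum: -1 + 4 − 3 = 0  ✓
1 ≤ 3 ≤ 9 (triangle on l)  ✓
L = 4 + 5 + 3 = 12 (even)  ✓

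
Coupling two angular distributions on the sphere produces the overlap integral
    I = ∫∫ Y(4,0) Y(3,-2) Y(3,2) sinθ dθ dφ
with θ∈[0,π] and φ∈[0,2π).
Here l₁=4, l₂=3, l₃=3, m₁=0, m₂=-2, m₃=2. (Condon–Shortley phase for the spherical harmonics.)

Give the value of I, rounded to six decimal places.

-0.179515

Rules hold: Σm=0, L=10 even, 1≤3≤7.
N = 9·7·7 = 441
Δ = 4!·4!·2!/11! = 1/34650
Racah Σ t=1..3: t=1:−1/72 t=2:+1/16 t=3:−1/72 = 5/144
⇒ 3j(4 3 3; 0 0 0)² = 2/77, sgn -1
Racah Σ t=0..1: t=0:+1/576 t=1:−1/72 = -7/576
⇒ 3j(4 3 3; 0 -2 2)² = 7/198, sgn +1
4πI² = N·(3j₀)²·(3jₘ)² = 49/121
I = -1·√(0.404959/4π) = -0.17951487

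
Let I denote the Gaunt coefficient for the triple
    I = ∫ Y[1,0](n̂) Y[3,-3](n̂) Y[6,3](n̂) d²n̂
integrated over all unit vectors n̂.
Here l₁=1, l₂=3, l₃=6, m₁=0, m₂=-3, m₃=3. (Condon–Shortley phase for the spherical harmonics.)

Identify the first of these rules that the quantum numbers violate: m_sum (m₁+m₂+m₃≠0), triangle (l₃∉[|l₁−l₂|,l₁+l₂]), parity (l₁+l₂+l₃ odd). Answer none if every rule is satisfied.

triangle

m₁+m₂+m₃ = 0 − 3 + 3 = 0  ✓
triangle: |1−3|=2 ≤ l₃=6 ≤ 1+3=4  ✗
parity: l₁+l₂+l₃ = 10 is even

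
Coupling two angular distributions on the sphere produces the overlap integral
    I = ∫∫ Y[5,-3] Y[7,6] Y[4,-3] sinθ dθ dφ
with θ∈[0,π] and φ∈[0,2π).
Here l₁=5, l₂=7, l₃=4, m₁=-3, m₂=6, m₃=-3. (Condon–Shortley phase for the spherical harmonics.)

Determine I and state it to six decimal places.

m-sum 0 ✓  L=16 even ✓  2≤4≤12 ✓
Π(2lᵢ+1) = 11×15×9 = 1485
triangle coeff Δ(5,7,4) = 1/6126120
Σ_t [3,5]: t=3:−1/69120 t=4:+1/20736 t=5:−1/69120 = 1/51840
(3j)²=280/21879 [(5 7 4; 0 0 0)], sign=+1
Σ_t [7,8]: t=7:−1/3628800 t=8:+1/9676800 = -1/5806080
(3j)²=5/408 [(5 7 4; -3 6 -3)], sign=+1
⇒ 4πI² = 875/3757
I = (+1)√(875/3757/(4π)) = 0.13613773

0.136138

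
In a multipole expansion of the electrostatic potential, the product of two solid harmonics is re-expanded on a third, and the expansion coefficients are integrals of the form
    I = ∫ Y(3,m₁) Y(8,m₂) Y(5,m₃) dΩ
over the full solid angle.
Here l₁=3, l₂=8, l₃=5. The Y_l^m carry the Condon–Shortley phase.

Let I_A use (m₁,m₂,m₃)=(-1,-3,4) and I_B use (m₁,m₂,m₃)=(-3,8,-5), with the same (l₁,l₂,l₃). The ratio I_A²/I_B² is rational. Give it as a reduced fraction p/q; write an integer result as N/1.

25/728

Same 3,8,5: normalisation and zero-m 3j drop out of the ratio.
A: Δ: 6! 0! 10! / 17! → 1/136136; sum: t=4:+1/17418240 = 1/17418240; 3j²(3 8 5; -1 -3 4) = Δ·Π!·Σ² = 25/12376  (sign -1)
B: Δ: 6! 0! 10! / 17! → 1/136136; sum: t=6:+1/2612736000 = 1/2612736000; 3j²(3 8 5; -3 8 -5) = Δ·Π!·Σ² = 1/17  (sign +1)
I_A²/I_B² = (25/12376)/(1/17) = 25/728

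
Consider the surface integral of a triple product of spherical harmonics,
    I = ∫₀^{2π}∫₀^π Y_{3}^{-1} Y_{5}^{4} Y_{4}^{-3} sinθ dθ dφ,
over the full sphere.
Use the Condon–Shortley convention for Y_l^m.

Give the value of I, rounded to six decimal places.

Checks pass: Σm=0; 12 even; l₃=4∈[2,8].
(2·3+1)(2·5+1)(2·4+1) = 693
Δ: 4! 2! 6! / 13! → 1/180180
sum: t=1:−1/576 t=2:+1/144 t=3:−1/576 = 1/288
3j²(3 5 4; 0 0 0) = Δ·Π!·Σ² = 20/1001  (sign +1)
sum: t=3:−1/4320 t=4:+1/5760 = -1/17280
3j²(3 5 4; -1 4 -3) = Δ·Π!·Σ² = 7/4290  (sign +1)
combine: 4πI² = 693·20/1001·7/4290 = 42/1859
take √, sign +1: I = 0.04240138

0.042401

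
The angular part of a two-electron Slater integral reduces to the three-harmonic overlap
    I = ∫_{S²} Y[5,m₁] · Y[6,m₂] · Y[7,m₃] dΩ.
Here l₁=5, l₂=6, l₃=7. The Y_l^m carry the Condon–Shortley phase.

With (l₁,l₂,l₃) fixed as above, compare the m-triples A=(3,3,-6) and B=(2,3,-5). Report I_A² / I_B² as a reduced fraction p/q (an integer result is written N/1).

624/841

Shared (l₁,l₂,l₃)=(5,6,7): N and (l;000)² cancel in I_A²/I_B².
A: Δ = 4!·6!·8!/19! = 1/174594420; Racah Σ t=1..2: t=1:−1/29030400 t=2:+1/14515200 = 1/29030400; ⇒ 3j(5 6 7; 3 3 -6)² = 12/1615, sgn -1
B: Δ = 4!·6!·8!/19! = 1/174594420; Racah Σ t=1..3: t=1:−1/11612160 t=2:+1/2419200 t=3:−1/6220800 = 29/174182400; ⇒ 3j(5 6 7; 2 3 -5)² = 841/83980, sgn +1
I_A²/I_B² = (12/1615)/(841/83980) = 624/841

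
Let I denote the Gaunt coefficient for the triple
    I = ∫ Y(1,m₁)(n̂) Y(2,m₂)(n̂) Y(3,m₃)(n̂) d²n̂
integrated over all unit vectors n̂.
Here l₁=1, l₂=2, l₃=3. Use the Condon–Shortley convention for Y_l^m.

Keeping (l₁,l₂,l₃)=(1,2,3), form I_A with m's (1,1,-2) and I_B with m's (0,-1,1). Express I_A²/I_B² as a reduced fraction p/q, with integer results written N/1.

Same 1,2,3: normalisation and zero-m 3j drop out of the ratio.
A: Δ: 0! 2! 4! / 7! → 1/105; sum: t=0:+1/12 = 1/12; 3j²(1 2 3; 1 1 -2) = Δ·Π!·Σ² = 2/21  (sign -1)
B: Δ: 0! 2! 4! / 7! → 1/105; sum: t=0:+1/6 = 1/6; 3j²(1 2 3; 0 -1 1) = Δ·Π!·Σ² = 8/105  (sign +1)
I_A²/I_B² = (2/21)/(8/105) = 5/4

5/4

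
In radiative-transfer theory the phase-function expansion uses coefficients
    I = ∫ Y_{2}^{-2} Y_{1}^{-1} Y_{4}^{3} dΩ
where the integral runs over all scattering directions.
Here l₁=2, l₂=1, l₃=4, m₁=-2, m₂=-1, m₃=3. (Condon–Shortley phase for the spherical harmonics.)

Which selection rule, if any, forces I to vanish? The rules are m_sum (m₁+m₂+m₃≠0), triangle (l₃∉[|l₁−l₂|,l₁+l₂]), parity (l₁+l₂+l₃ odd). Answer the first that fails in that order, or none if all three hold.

triangle

m₁+m₂+m₃ = -2 − 1 + 3 = 0  ✓
triangle: |2−1|=1 ≤ l₃=4 ≤ 2+1=3  ✗
parity: l₁+l₂+l₃ = 7 is odd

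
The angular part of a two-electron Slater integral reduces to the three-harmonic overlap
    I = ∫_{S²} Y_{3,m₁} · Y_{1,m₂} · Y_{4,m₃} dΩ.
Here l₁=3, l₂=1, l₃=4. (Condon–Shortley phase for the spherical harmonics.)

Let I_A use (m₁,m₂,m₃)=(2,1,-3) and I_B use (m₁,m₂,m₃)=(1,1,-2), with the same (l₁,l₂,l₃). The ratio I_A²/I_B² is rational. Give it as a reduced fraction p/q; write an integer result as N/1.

l's match ⇒ only the (l;m) 3-j factors differ between A and B.
A: triangle coeff Δ(3,1,4) = 1/252; Σ_t [0,0]: t=0:+1/240 = 1/240; (3j)²=1/12 [(3 1 4; 2 1 -3)], sign=-1
B: triangle coeff Δ(3,1,4) = 1/252; Σ_t [0,0]: t=0:+1/96 = 1/96; (3j)²=5/84 [(3 1 4; 1 1 -2)], sign=+1
I_A²/I_B² = (1/12)/(5/84) = 7/5

7/5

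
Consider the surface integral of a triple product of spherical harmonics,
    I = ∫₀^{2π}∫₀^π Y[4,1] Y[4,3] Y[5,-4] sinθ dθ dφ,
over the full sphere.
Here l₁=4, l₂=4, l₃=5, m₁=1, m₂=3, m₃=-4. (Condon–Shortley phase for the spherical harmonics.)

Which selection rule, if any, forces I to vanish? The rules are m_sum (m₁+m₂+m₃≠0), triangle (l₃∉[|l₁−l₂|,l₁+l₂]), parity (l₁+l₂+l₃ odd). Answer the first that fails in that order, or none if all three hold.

parity

Σmᵢ = 0  ✓
l₃∈[|l₁−l₂|,l₁+l₂]=[0,8], have l₃=5  ✓
Σlᵢ = 13 ⇒ odd  ✗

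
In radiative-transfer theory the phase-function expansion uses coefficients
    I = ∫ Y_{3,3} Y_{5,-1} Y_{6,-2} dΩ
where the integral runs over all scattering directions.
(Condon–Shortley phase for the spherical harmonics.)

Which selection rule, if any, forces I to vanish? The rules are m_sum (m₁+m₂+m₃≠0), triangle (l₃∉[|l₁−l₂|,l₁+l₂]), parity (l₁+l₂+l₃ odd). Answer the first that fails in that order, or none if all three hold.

m₁+m₂+m₃ = 3 − 1 − 2 = 0  ✓
triangle: |3−5|=2 ≤ l₃=6 ≤ 3+5=8  ✓
parity: l₁+l₂+l₃ = 14 is even  ✓

none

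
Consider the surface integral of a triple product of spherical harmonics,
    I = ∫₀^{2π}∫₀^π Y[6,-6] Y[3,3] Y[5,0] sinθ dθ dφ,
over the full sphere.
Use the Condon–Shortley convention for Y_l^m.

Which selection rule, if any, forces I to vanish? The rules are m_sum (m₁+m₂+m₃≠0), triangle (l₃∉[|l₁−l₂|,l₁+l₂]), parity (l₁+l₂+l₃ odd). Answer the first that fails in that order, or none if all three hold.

m_sum

azimuthal sum: -6 + 3 + 0 = -3  ✗
3 ≤ 5 ≤ 9 (triangle on l)
L = 6 + 3 + 5 = 14 (even)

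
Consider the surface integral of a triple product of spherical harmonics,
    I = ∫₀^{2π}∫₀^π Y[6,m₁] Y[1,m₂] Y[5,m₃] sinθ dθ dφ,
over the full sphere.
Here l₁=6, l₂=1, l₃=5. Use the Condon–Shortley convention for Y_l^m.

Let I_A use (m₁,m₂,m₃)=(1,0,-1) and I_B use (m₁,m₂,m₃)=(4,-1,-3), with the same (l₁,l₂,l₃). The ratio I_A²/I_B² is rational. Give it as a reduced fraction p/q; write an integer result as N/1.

7/9

Shared (l₁,l₂,l₃)=(6,1,5): N and (l;000)² cancel in I_A²/I_B².
A: Δ = 2!·10!·0!/13! = 1/858; Racah Σ t=1..1: t=1:−1/17280 = -1/17280; ⇒ 3j(6 1 5; 1 0 -1)² = 35/858, sgn -1
B: Δ = 2!·10!·0!/13! = 1/858; Racah Σ t=0..0: t=0:+1/161280 = 1/161280; ⇒ 3j(6 1 5; 4 -1 -3)² = 15/286, sgn +1
I_A²/I_B² = (35/858)/(15/286) = 7/9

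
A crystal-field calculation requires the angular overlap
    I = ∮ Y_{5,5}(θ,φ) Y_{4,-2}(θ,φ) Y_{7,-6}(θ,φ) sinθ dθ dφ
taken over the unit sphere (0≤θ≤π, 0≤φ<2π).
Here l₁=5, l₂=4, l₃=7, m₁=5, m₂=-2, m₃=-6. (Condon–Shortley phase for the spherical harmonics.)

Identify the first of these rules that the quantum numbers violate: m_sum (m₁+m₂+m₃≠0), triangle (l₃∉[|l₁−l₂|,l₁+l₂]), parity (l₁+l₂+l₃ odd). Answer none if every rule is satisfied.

m₁+m₂+m₃ = 5 − 2 − 6 = -3  ✗
triangle: |5−4|=1 ≤ l₃=7 ≤ 5+4=9
parity: l₁+l₂+l₃ = 16 is even

m_sum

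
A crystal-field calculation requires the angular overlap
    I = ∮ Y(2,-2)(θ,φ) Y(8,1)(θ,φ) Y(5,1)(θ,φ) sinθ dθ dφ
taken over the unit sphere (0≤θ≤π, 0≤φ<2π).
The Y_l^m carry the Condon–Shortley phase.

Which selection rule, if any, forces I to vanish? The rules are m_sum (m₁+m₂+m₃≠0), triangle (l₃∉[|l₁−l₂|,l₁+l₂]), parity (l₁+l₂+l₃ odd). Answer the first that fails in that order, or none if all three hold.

m₁+m₂+m₃ = -2 + 1 + 1 = 0  ✓
triangle: |2−8|=6 ≤ l₃=5 ≤ 2+8=10  ✗
parity: l₁+l₂+l₃ = 15 is odd

triangle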